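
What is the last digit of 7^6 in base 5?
Using Fermat: 7^{4} ≡ 1 (mod 5). 6 ≡ 2 (mod 4). So 7^{6} ≡ 7^{2} ≡ 4 (mod 5)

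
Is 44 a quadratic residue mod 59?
By Euler's criterion: 44^{29} ≡ 58 mod 59. Since this equals -1 (≡ 58), 44 is not a QR.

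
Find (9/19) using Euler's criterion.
(9/19) = 9^{9} mod 19 = 1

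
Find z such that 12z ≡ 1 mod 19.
Since 19 is prime, by Fermat 12^(-1) ≡ 12^{17} ≡ 8 mod 19. Verify: 12 × 8 = 96 ≡ 1 mod 19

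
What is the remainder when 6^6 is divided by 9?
By repeated squaring mod 9: 6^{1}≡6, 6^{2}≡0, 6^{4}≡0. Then 6^{6} = 6^{4+2} ≡ 0 × 0 ≡ 0 mod 9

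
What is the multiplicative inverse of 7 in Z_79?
Since 79 is prime, by Fermat 7^(-1) ≡ 7^{77} ≡ 34 mod 79. Verify: 7 × 34 = 238 ≡ 1 mod 79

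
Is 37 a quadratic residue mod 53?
By Euler's criterion: 37^{26} ≡ 1 mod 53. Since this equals 1, 37 is a QR.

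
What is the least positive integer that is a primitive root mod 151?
g = 6. For each prime q|150: 6^{75}≡150, 6^{50}≡32, 6^{30}≡59, none ≡ 1, so ord_151(6) = 150 and 6 is a primitive root.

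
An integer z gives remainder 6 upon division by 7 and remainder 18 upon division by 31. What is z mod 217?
M = 7 × 31 = 217. M₁ = 31, y₁ ≡ 5 mod 7. M₂ = 7, y₂ ≡ 9 mod 31. z = 6×31×5 + 18×7×9 ≡ 111 mod 217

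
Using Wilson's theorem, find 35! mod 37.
(36)! = (35)! × (36) ≡ -1 (mod 37). So (35)! ≡ -1 × (36)^(-1) ≡ (-1)×(-1) = 1 (mod 37)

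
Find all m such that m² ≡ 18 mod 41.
The square roots of 18 mod 41 are 10 and 31. Verify: 10² = 100 ≡ 18 mod 41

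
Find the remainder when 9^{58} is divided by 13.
By Fermat: 9^{12} ≡ 1 (mod 13). 58 = 4×12 + 10. So 9^{58} ≡ 9^{10} ≡ 9 (mod 13)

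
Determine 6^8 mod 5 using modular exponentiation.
Using Fermat: 6^{4} ≡ 1 (mod 5). 8 ≡ 0 (mod 4). So 6^{8} ≡ 6^{0} ≡ 1 (mod 5)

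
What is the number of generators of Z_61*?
Number of primitive roots mod 61 = φ(p-1) = φ(60) = 16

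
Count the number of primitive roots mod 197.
There are φ(197-1) = φ(196) = 84 primitive roots modulo 197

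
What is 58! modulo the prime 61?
(60)! = (58)! × (59) × (60) ≡ -1 mod 61. So (58)! ≡ -1 × [(60)(59)]^(-1) ≡ 30 mod 61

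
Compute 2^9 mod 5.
Using Fermat: 2^{4} ≡ 1 mod 5. 9 ≡ 1 mod 4. So 2^{9} ≡ 2^{1} ≡ 2 mod 5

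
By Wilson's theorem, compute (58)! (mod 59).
By Wilson's theorem, (58)! ≡ -1 ≡ 58 (mod 59)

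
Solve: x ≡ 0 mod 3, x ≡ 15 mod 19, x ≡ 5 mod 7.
M = 3 × 19 × 7 = 399. M₁ = 133, y₁ ≡ 1 mod 3. M₂ = 21, y₂ ≡ 10 mod 19. M₃ = 57, y₃ ≡ 1 mod 7. x = 0×133×1 + 15×21×10 + 5×57×1 ≡ 243 mod 399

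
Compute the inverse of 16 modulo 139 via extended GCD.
Extended GCD: 16(-26) + 139(3) = 1. So 16^(-1) ≡ -26 ≡ 113 (mod 139). Verify: 16 × 113 = 1808 ≡ 1 (mod 139)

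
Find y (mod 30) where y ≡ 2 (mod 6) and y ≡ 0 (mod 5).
M = 6 × 5 = 30. M₁ = 5, y₁ ≡ 5 (mod 6). M₂ = 6, y₂ ≡ 1 (mod 5). y = 2×5×5 + 0×6×1 ≡ 20 (mod 30)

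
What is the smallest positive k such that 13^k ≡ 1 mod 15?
Powers of 13 mod 15: 13^1≡13, 13^2≡4, 13^3≡7, 13^4≡1. Order = 4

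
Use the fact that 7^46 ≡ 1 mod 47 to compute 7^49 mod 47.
By Fermat: 7^{46} ≡ 1 mod 47. So 7^{49} = 7^{46} · 7^{3} ≡ 7^{3} ≡ 14 mod 47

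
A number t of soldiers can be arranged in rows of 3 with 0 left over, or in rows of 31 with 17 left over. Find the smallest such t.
M = 3 × 31 = 93. M₁ = 31, y₁ ≡ 1 (mod 3). M₂ = 3, y₂ ≡ 21 (mod 31). t = 0×31×1 + 17×3×21 ≡ 48 (mod 93)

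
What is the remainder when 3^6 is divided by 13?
By repeated squaring (mod 13): 3^{1}≡3, 3^{2}≡9, 3^{4}≡3. Then 3^{6} = 3^{4+2} ≡ 3 × 9 ≡ 1 (mod 13)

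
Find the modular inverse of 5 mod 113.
Since 113 is prime, by Fermat 5^(-1) ≡ 5^{111} ≡ 68 mod 113. Verify: 5 × 68 = 340 ≡ 1 mod 113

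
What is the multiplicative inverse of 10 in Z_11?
Since 11 is prime, by Fermat 10^(-1) ≡ 10^{9} ≡ 10 mod 11. Verify: 10 × 10 = 100 ≡ 1 mod 11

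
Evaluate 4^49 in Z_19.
Using Fermat: 4^{18} ≡ 1 (mod 19). 49 ≡ 13 (mod 18). So 4^{49} ≡ 4^{13} ≡ 9 (mod 19)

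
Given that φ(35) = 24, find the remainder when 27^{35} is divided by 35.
By Euler: 27^{24} ≡ 1 (mod 35) since gcd(27, 35) = 1. 35 = 1×24 + 11. So 27^{35} ≡ 27^{11} ≡ 13 (mod 35)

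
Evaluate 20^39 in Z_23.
Using Fermat: 20^{22} ≡ 1 mod 23. 39 ≡ 17 mod 22. So 20^{39} ≡ 20^{17} ≡ 7 mod 23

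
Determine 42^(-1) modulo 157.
Since 157 is prime, by Fermat 42^(-1) ≡ 42^{155} ≡ 86 (mod 157). Verify: 42 × 86 = 3612 ≡ 1 (mod 157)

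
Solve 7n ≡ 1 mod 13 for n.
Since 13 is prime, by Fermat 7^(-1) ≡ 7^{11} ≡ 2 mod 13. Verify: 7 × 2 = 14 ≡ 1 mod 13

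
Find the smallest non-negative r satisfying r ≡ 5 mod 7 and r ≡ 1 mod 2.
M = 7 × 2 = 14. M₁ = 2, y₁ ≡ 4 mod 7. M₂ = 7, y₂ ≡ 1 mod 2. r = 5×2×4 + 1×7×1 ≡ 5 mod 14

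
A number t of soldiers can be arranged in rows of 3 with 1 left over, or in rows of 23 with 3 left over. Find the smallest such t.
M = 3 × 23 = 69. M₁ = 23, y₁ ≡ 2 (mod 3). M₂ = 3, y₂ ≡ 8 (mod 23). t = 1×23×2 + 3×3×8 ≡ 49 (mod 69)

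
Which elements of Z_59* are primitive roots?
There are φ(58) = 28 primitive roots mod 59: {2, 6, 8, 10, 11, 13, 14, 18, 23, 24, 30, 31, 32, 33, 34, 37, 38, 39, 40, 42, 43, 44, 47, 50, 52, 54, 55, 56}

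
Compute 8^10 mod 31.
By repeated squaring mod 31: 8^{1}≡8, 8^{2}≡2, 8^{4}≡4, 8^{8}≡16. Then 8^{10} = 8^{8+2} ≡ 16 × 2 ≡ 1 mod 31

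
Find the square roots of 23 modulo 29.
The square roots of 23 mod 29 are 20 and 9. Verify: 20² = 400 ≡ 23 (mod 29)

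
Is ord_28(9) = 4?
Powers of 9 mod 28: 9^1≡9, 9^2≡25, 9^3≡1. Already 9^3≡1, so the order is 3 < 4. No, the actual order is 3.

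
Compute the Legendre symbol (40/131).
(40/131) = 40^{65} mod 131 = -1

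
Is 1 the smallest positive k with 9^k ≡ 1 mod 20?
Powers of 9 mod 20: 9^1≡9, 9^2≡1. 9^1≡9≢1, so ord ≠ 1. No, the actual order is 2.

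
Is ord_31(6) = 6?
Powers of 6 mod 31: 6^1≡6, 6^2≡5, 6^3≡30, 6^4≡25, 6^5≡26, 6^6≡1. First k with 6^k≡1 is k=6. Yes, ord_31(6) = 6.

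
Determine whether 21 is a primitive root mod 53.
ord_53(21) divides 52. For each prime q|52: 21^{26}≡52, 21^{4}≡24, none ≡ 1. So 21 has order 52 and is a primitive root mod 53.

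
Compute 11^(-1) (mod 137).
Since 137 is prime, by Fermat 11^(-1) ≡ 11^{135} ≡ 25 (mod 137). Verify: 11 × 25 = 275 ≡ 1 (mod 137)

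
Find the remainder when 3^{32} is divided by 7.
By Fermat: 3^{6} ≡ 1 (mod 7). 32 = 5×6 + 2. So 3^{32} ≡ 3^{2} ≡ 2 (mod 7)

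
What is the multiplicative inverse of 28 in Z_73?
Since 73 is prime, by Fermat 28^(-1) ≡ 28^{71} ≡ 60 mod 73. Verify: 28 × 60 = 1680 ≡ 1 mod 73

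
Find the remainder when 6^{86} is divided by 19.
By Fermat: 6^{18} ≡ 1 (mod 19). 86 = 4×18 + 14. So 6^{86} ≡ 6^{14} ≡ 5 (mod 19)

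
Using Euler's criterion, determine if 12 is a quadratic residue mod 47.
By Euler's criterion: 12^{23} ≡ 1 mod 47. Since this equals 1, 12 is a QR.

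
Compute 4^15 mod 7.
Using Fermat: 4^{6} ≡ 1 (mod 7). 15 ≡ 3 (mod 6). So 4^{15} ≡ 4^{3} ≡ 1 (mod 7)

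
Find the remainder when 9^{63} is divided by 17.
By Fermat: 9^{16} ≡ 1 (mod 17). 63 = 3×16 + 15. So 9^{63} ≡ 9^{15} ≡ 2 (mod 17)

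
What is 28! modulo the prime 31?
(30)! = (28)! × (29) × (30) ≡ -1 mod 31. So (28)! ≡ -1 × [(30)(29)]^(-1) ≡ 15 mod 31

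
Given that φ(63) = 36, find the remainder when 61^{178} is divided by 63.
By Euler: 61^{36} ≡ 1 (mod 63) since gcd(61, 63) = 1. 178 = 4×36 + 34. So 61^{178} ≡ 61^{34} ≡ 16 (mod 63)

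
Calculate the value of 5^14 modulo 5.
By repeated squaring mod 5: 5^{1}≡0, 5^{2}≡0, 5^{4}≡0, 5^{8}≡0. Then 5^{14} = 5^{8+4+2} ≡ 0 × 0 × 0 ≡ 0 mod 5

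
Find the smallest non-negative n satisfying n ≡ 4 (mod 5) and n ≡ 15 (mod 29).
M = 5 × 29 = 145. M₁ = 29, y₁ ≡ 4 (mod 5). M₂ = 5, y₂ ≡ 6 (mod 29). n = 4×29×4 + 15×5×6 ≡ 44 (mod 145)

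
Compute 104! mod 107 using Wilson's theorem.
(106)! = (104)! × (105) × (106) ≡ -1 mod 107. So (104)! ≡ -1 × [(106)(105)]^(-1) ≡ 53 mod 107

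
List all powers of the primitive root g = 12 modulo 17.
12^1, 12^2, ..., 12^{16} mod 17: [12, 8, 11, 13, 3, 2, 7, 16, 5, 9, 6, 4, 14, 15, 10, 1]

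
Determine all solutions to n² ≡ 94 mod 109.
The square roots of 94 mod 109 are 58 and 51. Verify: 58² = 3364 ≡ 94 mod 109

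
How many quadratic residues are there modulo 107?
Exactly half the non-zero residues mod a prime are QRs: (107-1)/2 = 53.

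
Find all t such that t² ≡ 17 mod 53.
The square roots of 17 mod 53 are 21 and 32. Verify: 21² = 441 ≡ 17 mod 53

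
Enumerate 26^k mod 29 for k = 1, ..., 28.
26^1, 26^2, ..., 26^{28} mod 29: [26, 9, 2, 23, 18, 4, 17, 7, 8, 5, 14, 16, 10, 28, 3, 20, 27, 6, 11, 25, 12, 22, 21, 24, 15, 13, 19, 1]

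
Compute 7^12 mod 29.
By repeated squaring (mod 29): 7^{1}≡7, 7^{2}≡20, 7^{4}≡23, 7^{8}≡7. Then 7^{12} = 7^{8+4} ≡ 7 × 23 ≡ 16 (mod 29)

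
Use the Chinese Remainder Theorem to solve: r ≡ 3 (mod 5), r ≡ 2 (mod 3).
M = 5 × 3 = 15. M₁ = 3, y₁ ≡ 2 (mod 5). M₂ = 5, y₂ ≡ 2 (mod 3). r = 3×3×2 + 2×5×2 ≡ 8 (mod 15)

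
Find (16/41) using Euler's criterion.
(16/41) = 16^{20} mod 41 = 1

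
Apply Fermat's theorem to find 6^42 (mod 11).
By Fermat: 6^{10} ≡ 1 (mod 11). 42 = 4×10 + 2. So 6^{42} ≡ 6^{2} ≡ 3 (mod 11)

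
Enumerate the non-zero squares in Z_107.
Quadratic residues modulo 107: {1, 3, 4, 9, 10, 11, 12, 13, 14, 16, 19, 23, 25, 27, 29, 30, 33, 34, 35, 36, 37, 39, 40, 41, 42, 44, 47, 48, 49, 52, 53, 56, 57, 61, 62, 64, 69, 75, 76, 79, 81, 83, 85, 86, 87, 89, 90, 92, 99, 100, 101, 102, 105}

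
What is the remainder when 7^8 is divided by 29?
By repeated squaring mod 29: 7^{1}≡7, 7^{2}≡20, 7^{4}≡23, 7^{8}≡7. So 7^{8} ≡ 7 mod 29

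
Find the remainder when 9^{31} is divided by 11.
By Fermat: 9^{10} ≡ 1 (mod 11). 31 = 3×10 + 1. So 9^{31} ≡ 9^{1} ≡ 9 (mod 11)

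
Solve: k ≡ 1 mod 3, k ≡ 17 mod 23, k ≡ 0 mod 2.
M = 3 × 23 × 2 = 138. M₁ = 46, y₁ ≡ 1 mod 3. M₂ = 6, y₂ ≡ 4 mod 23. M₃ = 69, y₃ ≡ 1 mod 2. k = 1×46×1 + 17×6×4 + 0×69×1 ≡ 40 mod 138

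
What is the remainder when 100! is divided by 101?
By Wilson's theorem, (100)! ≡ -1 ≡ 100 mod 101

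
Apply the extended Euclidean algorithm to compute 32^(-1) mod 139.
Extended GCD: 32(-13) + 139(3) = 1. So 32^(-1) ≡ -13 ≡ 126 (mod 139). Verify: 32 × 126 = 4032 ≡ 1 (mod 139)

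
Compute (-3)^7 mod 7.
Using Fermat: (-3)^{6} ≡ 1 (mod 7). 7 ≡ 1 (mod 6). So (-3)^{7} ≡ (-3)^{1} ≡ 4 (mod 7)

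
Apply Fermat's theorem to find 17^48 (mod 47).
By Fermat: 17^{46} ≡ 1 (mod 47). So 17^{48} = 17^{46} · 17^{2} ≡ 17^{2} ≡ 7 (mod 47)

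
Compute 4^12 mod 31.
By repeated squaring mod 31: 4^{1}≡4, 4^{2}≡16, 4^{4}≡8, 4^{8}≡2. Then 4^{12} = 4^{8+4} ≡ 2 × 8 ≡ 16 mod 31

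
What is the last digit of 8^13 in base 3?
Using Fermat: 8^{2} ≡ 1 mod 3. 13 ≡ 1 mod 2. So 8^{13} ≡ 8^{1} ≡ 2 mod 3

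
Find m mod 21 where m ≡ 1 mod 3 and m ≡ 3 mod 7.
M = 3 × 7 = 21. M₁ = 7, y₁ ≡ 1 mod 3. M₂ = 3, y₂ ≡ 5 mod 7. m = 1×7×1 + 3×3×5 ≡ 10 mod 21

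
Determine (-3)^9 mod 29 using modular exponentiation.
By repeated squaring (mod 29): (-3)^{1}≡26, (-3)^{2}≡9, (-3)^{4}≡23, (-3)^{8}≡7. Then (-3)^{9} = (-3)^{8+1} ≡ 7 × 26 ≡ 8 (mod 29)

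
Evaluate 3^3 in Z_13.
3^{3} = 27 ≡ 1 (mod 13)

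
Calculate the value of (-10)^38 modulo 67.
By repeated squaring (mod 67): (-10)^{1}≡57, (-10)^{2}≡33, (-10)^{4}≡17, (-10)^{8}≡21, (-10)^{16}≡39, (-10)^{32}≡47. Then (-10)^{38} = (-10)^{32+4+2} ≡ 47 × 17 × 33 ≡ 36 (mod 67)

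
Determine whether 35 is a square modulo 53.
By Euler's criterion: 35^{26} ≡ 52 mod 53. Since this equals -1 (≡ 52), 35 is not a QR.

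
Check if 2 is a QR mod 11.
By Euler's criterion: 2^{5} ≡ 10 mod 11. Since this equals -1 (≡ 10), 2 is not a QR.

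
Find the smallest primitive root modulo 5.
g = 2. For each prime q|4: 2^{2}≡4, none ≡ 1, so ord_5(2) = 4 and 2 is a primitive root.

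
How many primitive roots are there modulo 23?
A prime p has φ(p-1) primitive roots; here φ(22) = 10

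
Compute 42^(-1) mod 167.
Since 167 is prime, by Fermat 42^(-1) ≡ 42^{165} ≡ 4 mod 167. Verify: 42 × 4 = 168 ≡ 1 mod 167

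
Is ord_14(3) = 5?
Powers of 3 mod 14: 3^1≡3, 3^2≡9, 3^3≡13, 3^4≡11, 3^5≡5, 3^6≡1. 3^5≡5≢1, so ord ≠ 5. No, the actual order is 6.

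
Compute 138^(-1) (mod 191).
Since 191 is prime, by Fermat 138^(-1) ≡ 138^{189} ≡ 18 (mod 191). Verify: 138 × 18 = 2484 ≡ 1 (mod 191)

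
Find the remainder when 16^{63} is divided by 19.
By Fermat: 16^{18} ≡ 1 (mod 19). 63 = 3×18 + 9. So 16^{63} ≡ 16^{9} ≡ 1 (mod 19)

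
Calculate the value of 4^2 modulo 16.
4^{2} = 16 ≡ 0 mod 16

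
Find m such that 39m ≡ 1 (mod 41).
Since 41 is prime, by Fermat 39^(-1) ≡ 39^{39} ≡ 20 (mod 41). Verify: 39 × 20 = 780 ≡ 1 (mod 41)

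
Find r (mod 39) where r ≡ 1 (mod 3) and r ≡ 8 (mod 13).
M = 3 × 13 = 39. M₁ = 13, y₁ ≡ 1 (mod 3). M₂ = 3, y₂ ≡ 9 (mod 13). r = 1×13×1 + 8×3×9 ≡ 34 (mod 39)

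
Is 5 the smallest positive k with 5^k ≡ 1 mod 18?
Powers of 5 mod 18: 5^1≡5, 5^2≡7, 5^3≡17, 5^4≡13, 5^5≡11, 5^6≡1. 5^5≡11≢1, so ord ≠ 5. No, the actual order is 6.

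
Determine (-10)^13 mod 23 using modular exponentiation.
By repeated squaring (mod 23): (-10)^{1}≡13, (-10)^{2}≡8, (-10)^{4}≡18, (-10)^{8}≡2. Then (-10)^{13} = (-10)^{8+4+1} ≡ 2 × 18 × 13 ≡ 8 (mod 23)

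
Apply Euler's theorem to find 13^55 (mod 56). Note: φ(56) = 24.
By Euler: 13^{24} ≡ 1 (mod 56) since gcd(13, 56) = 1. 55 = 2×24 + 7. So 13^{55} ≡ 13^{7} ≡ 13 (mod 56)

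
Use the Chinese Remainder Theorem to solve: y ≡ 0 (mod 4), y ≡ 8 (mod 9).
M = 4 × 9 = 36. M₁ = 9, y₁ ≡ 1 (mod 4). M₂ = 4, y₂ ≡ 7 (mod 9). y = 0×9×1 + 8×4×7 ≡ 8 (mod 36)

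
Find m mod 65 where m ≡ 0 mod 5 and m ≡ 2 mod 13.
M = 5 × 13 = 65. M₁ = 13, y₁ ≡ 2 mod 5. M₂ = 5, y₂ ≡ 8 mod 13. m = 0×13×2 + 2×5×8 ≡ 15 mod 65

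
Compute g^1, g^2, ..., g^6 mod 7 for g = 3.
3^1, 3^2, ..., 3^{6} mod 7: [3, 2, 6, 4, 5, 1]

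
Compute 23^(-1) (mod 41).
Since 41 is prime, by Fermat 23^(-1) ≡ 23^{39} ≡ 25 (mod 41). Verify: 23 × 25 = 575 ≡ 1 (mod 41)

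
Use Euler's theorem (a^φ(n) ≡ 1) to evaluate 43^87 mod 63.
By Euler: 43^{36} ≡ 1 mod 63 since gcd(43, 63) = 1. 87 = 2×36 + 15. So 43^{87} ≡ 43^{15} ≡ 1 mod 63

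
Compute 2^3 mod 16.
2^{3} = 8 ≡ 8 (mod 16)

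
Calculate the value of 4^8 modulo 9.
By repeated squaring (mod 9): 4^{1}≡4, 4^{2}≡7, 4^{4}≡4, 4^{8}≡7. So 4^{8} ≡ 7 (mod 9)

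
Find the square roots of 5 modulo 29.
The square roots of 5 mod 29 are 18 and 11. Verify: 18² = 324 ≡ 5 (mod 29)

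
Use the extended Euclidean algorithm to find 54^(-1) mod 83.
Extended GCD: 54(20) + 83(-13) = 1. So 54^(-1) ≡ 20 mod 83. Verify: 54 × 20 = 1080 ≡ 1 mod 83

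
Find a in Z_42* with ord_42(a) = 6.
31 has order 6 mod 42 since 31^{6} ≡ 1 (mod 42) and no smaller power works.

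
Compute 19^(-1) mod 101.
Since 101 is prime, by Fermat 19^(-1) ≡ 19^{99} ≡ 16 mod 101. Verify: 19 × 16 = 304 ≡ 1 mod 101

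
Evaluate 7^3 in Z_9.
7^{3} = 343 ≡ 1 mod 9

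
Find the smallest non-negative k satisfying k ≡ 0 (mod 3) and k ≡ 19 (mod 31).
M = 3 × 31 = 93. M₁ = 31, y₁ ≡ 1 (mod 3). M₂ = 3, y₂ ≡ 21 (mod 31). k = 0×31×1 + 19×3×21 ≡ 81 (mod 93)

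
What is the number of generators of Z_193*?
Number of primitive roots mod 193 = φ(p-1) = φ(192) = 64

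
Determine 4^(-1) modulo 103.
Since 103 is prime, by Fermat 4^(-1) ≡ 4^{101} ≡ 26 (mod 103). Verify: 4 × 26 = 104 ≡ 1 (mod 103)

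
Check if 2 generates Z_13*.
ord_13(2) divides 12. For each prime q|12: 2^{6}≡12, 2^{4}≡3, none ≡ 1. So 2 has order 12 and is a primitive root mod 13.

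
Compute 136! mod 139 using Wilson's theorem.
(138)! = (136)! × (137) × (138) ≡ -1 mod 139. So (136)! ≡ -1 × [(138)(137)]^(-1) ≡ 69 mod 139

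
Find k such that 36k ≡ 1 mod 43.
Since 43 is prime, by Fermat 36^(-1) ≡ 36^{41} ≡ 6 mod 43. Verify: 36 × 6 = 216 ≡ 1 mod 43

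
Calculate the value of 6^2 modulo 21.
6^{2} = 36 ≡ 15 mod 21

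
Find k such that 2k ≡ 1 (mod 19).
Since 19 is prime, by Fermat 2^(-1) ≡ 2^{17} ≡ 10 (mod 19). Verify: 2 × 10 = 20 ≡ 1 (mod 19)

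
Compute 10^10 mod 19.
By repeated squaring mod 19: 10^{1}≡10, 10^{2}≡5, 10^{4}≡6, 10^{8}≡17. Then 10^{10} = 10^{8+2} ≡ 17 × 5 ≡ 9 mod 19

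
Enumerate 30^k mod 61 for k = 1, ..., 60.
30^1, 30^2, ..., 30^{60} mod 61: [30, 46, 38, 42, 40, 41, 10, 56, 33, 14, 54, 34, 44, 39, 11, 25, 18, 52, 35, 13, 24, 49, 6, 58, 32, 45, 8, 57, 2, 60, 31, 15, 23, 19, 21, 20, 51, 5, 28, 47, 7, 27, 17, 22, 50, 36, 43, 9, 26, 48, 37, 12, 55, 3, 29, 16, 53, 4, 59, 1]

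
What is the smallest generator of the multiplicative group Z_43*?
g = 3. Powers: [3, 9, 27, 38, 28, 41, 37, 25, 32, ...] generates all 42 non-zero residues.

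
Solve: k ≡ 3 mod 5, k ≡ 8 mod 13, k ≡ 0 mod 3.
M = 5 × 13 × 3 = 195. M₁ = 39, y₁ ≡ 4 mod 5. M₂ = 15, y₂ ≡ 7 mod 13. M₃ = 65, y₃ ≡ 2 mod 3. k = 3×39×4 + 8×15×7 + 0×65×2 ≡ 138 mod 195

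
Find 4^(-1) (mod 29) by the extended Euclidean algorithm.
Extended GCD: 4(-7) + 29(1) = 1. So 4^(-1) ≡ -7 ≡ 22 (mod 29). Verify: 4 × 22 = 88 ≡ 1 (mod 29)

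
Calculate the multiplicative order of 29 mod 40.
Powers of 29 mod 40: 29^1≡29, 29^2≡1. Order = 2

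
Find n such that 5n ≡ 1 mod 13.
Since 13 is prime, by Fermat 5^(-1) ≡ 5^{11} ≡ 8 mod 13. Verify: 5 × 8 = 40 ≡ 1 mod 13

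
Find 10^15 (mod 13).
Using Fermat: 10^{12} ≡ 1 (mod 13). 15 ≡ 3 (mod 12). So 10^{15} ≡ 10^{3} ≡ 12 (mod 13)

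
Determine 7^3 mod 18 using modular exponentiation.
7^{3} = 343 ≡ 1 mod 18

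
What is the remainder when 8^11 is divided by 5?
Using Fermat: 8^{4} ≡ 1 (mod 5). 11 ≡ 3 (mod 4). So 8^{11} ≡ 8^{3} ≡ 2 (mod 5)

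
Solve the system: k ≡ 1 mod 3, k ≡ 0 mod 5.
M = 3 × 5 = 15. M₁ = 5, y₁ ≡ 2 mod 3. M₂ = 3, y₂ ≡ 2 mod 5. k = 1×5×2 + 0×3×2 ≡ 10 mod 15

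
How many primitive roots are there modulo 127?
A prime p has φ(p-1) primitive roots; here φ(126) = 36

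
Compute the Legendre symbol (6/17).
(6/17) = 6^{8} mod 17 = -1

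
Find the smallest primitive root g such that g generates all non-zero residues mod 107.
g = 2. Powers: [2, 4, 8, 16, 32, 64, ...] generates all 106 non-zero residues.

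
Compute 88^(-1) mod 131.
Since 131 is prime, by Fermat 88^(-1) ≡ 88^{129} ≡ 67 mod 131. Verify: 88 × 67 = 5896 ≡ 1 mod 131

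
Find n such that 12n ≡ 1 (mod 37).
Since 37 is prime, by Fermat 12^(-1) ≡ 12^{35} ≡ 34 (mod 37). Verify: 12 × 34 = 408 ≡ 1 (mod 37)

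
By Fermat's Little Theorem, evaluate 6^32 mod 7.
By Fermat: 6^{6} ≡ 1 (mod 7). 32 = 5×6 + 2. So 6^{32} ≡ 6^{2} ≡ 1 (mod 7)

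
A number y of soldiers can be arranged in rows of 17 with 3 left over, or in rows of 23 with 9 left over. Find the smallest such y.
M = 17 × 23 = 391. M₁ = 23, y₁ ≡ 3 (mod 17). M₂ = 17, y₂ ≡ 19 (mod 23). y = 3×23×3 + 9×17×19 ≡ 377 (mod 391)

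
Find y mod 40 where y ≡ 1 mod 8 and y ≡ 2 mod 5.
M = 8 × 5 = 40. M₁ = 5, y₁ ≡ 5 mod 8. M₂ = 8, y₂ ≡ 2 mod 5. y = 1×5×5 + 2×8×2 ≡ 17 mod 40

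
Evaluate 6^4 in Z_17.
6^{4} = 1296 ≡ 4 mod 17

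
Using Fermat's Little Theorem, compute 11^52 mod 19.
By Fermat: 11^{18} ≡ 1 mod 19. 52 = 2×18 + 16. So 11^{52} ≡ 11^{16} ≡ 11 mod 19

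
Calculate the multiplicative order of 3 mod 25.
Powers of 3 mod 25: 3^1≡3, 3^2≡9, 3^3≡2, 3^4≡6, 3^5≡18, 3^6≡4, 3^7≡12, 3^8≡11, 3^9≡8, 3^10≡24, 3^11≡22, 3^12≡16, 3^13≡23, 3^14≡19, 3^15≡7, 3^16≡21, 3^17≡13, 3^18≡14, 3^19≡17, 3^20≡1. So the order of 3 is 20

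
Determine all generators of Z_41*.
There are φ(40) = 16 primitive roots mod 41: {6, 7, 11, 12, 13, 15, 17, 19, 22, 24, 26, 28, 29, 30, 34, 35}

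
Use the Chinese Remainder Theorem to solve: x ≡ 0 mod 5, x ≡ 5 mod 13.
M = 5 × 13 = 65. M₁ = 13, y₁ ≡ 2 mod 5. M₂ = 5, y₂ ≡ 8 mod 13. x = 0×13×2 + 5×5×8 ≡ 5 mod 65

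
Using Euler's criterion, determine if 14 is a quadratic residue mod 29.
By Euler's criterion: 14^{14} ≡ 28 (mod 29). Since this equals -1 (≡ 28), 14 is not a QR.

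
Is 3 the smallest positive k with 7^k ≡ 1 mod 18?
Powers of 7 mod 18: 7^1≡7, 7^2≡13, 7^3≡1. First k with 7^k≡1 is k=3. Yes, ord_18(7) = 3.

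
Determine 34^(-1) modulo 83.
Since 83 is prime, by Fermat 34^(-1) ≡ 34^{81} ≡ 22 (mod 83). Verify: 34 × 22 = 748 ≡ 1 (mod 83)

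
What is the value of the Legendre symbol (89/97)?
(89/97) = 89^{48} mod 97 = 1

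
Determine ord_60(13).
Powers of 13 mod 60: 13^1≡13, 13^2≡49, 13^3≡37, 13^4≡1. Order = 4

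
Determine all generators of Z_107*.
There are φ(106) = 52 primitive roots mod 107: {2, 5, 6, 7, 8, 15, 17, 18, 20, 21, 22, 24, 26, 28, 31, 32, 38, 43, 45, 46, 50, 51, 54, 55, 58, 59, 60, 63, 65, 66, 67, 68, 70, 71, 72, 73, 74, 77, 78, 80, 82, 84, 88, 91, 93, 94, 95, 96, 97, 98, 103, 104}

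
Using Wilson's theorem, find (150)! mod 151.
By Wilson's theorem, (150)! ≡ -1 ≡ 150 (mod 151)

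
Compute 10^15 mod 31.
By repeated squaring mod 31: 10^{1}≡10, 10^{2}≡7, 10^{4}≡18, 10^{8}≡14. Then 10^{15} = 10^{8+4+2+1} ≡ 14 × 18 × 7 × 10 ≡ 1 mod 31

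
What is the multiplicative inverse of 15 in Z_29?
Since 29 is prime, by Fermat 15^(-1) ≡ 15^{27} ≡ 2 mod 29. Verify: 15 × 2 = 30 ≡ 1 mod 29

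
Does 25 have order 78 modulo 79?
25^{39} ≡ 1 (mod 79) and 39 < 78, so ord_79(25) = 39 ≠ 78 and 25 is not a primitive root.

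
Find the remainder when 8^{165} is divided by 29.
By Fermat: 8^{28} ≡ 1 mod 29. 165 = 5×28 + 25. So 8^{165} ≡ 8^{25} ≡ 26 mod 29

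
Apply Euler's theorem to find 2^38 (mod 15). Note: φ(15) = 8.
By Euler: 2^{8} ≡ 1 (mod 15) since gcd(2, 15) = 1. 38 = 4×8 + 6. So 2^{38} ≡ 2^{6} ≡ 4 (mod 15)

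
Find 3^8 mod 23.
By repeated squaring mod 23: 3^{1}≡3, 3^{2}≡9, 3^{4}≡12, 3^{8}≡6. So 3^{8} ≡ 6 mod 23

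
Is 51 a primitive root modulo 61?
ord_61(51) divides 60. For each prime q|60: 51^{30}≡60, 51^{20}≡13, 51^{12}≡58, none ≡ 1. So 51 has order 60 and is a primitive root mod 61.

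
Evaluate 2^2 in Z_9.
2^{2} = 4 ≡ 4 (mod 9)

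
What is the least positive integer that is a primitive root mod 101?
g = 2. For each prime q|100: 2^{50}≡100, 2^{20}≡95, none ≡ 1, so ord_101(2) = 100 and 2 is a primitive root.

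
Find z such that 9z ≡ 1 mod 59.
Since 59 is prime, by Fermat 9^(-1) ≡ 9^{57} ≡ 46 mod 59. Verify: 9 × 46 = 414 ≡ 1 mod 59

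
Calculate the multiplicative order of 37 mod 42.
Powers of 37 mod 42: 37^1≡37, 37^2≡25, 37^3≡1. ord_42(37) = 3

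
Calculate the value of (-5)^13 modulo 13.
Using Fermat: (-5)^{12} ≡ 1 (mod 13). 13 ≡ 1 (mod 12). So (-5)^{13} ≡ (-5)^{1} ≡ 8 (mod 13)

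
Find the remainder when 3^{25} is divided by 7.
By Fermat: 3^{6} ≡ 1 (mod 7). 25 = 4×6 + 1. So 3^{25} ≡ 3^{1} ≡ 3 (mod 7)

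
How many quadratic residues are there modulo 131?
Exactly half the non-zero residues mod a prime are QRs: (131-1)/2 = 65.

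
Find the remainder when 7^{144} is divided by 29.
By Fermat: 7^{28} ≡ 1 mod 29. 144 = 5×28 + 4. So 7^{144} ≡ 7^{4} ≡ 23 mod 29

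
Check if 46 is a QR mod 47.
By Euler's criterion: 46^{23} ≡ 46 (mod 47). Since this equals -1 (≡ 46), 46 is not a QR.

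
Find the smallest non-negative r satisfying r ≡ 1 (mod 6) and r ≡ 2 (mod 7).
M = 6 × 7 = 42. M₁ = 7, y₁ ≡ 1 (mod 6). M₂ = 6, y₂ ≡ 6 (mod 7). r = 1×7×1 + 2×6×6 ≡ 37 (mod 42)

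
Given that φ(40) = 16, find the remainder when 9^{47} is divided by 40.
By Euler: 9^{16} ≡ 1 (mod 40) since gcd(9, 40) = 1. 47 = 2×16 + 15. So 9^{47} ≡ 9^{15} ≡ 9 (mod 40)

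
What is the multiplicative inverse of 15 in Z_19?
Since 19 is prime, by Fermat 15^(-1) ≡ 15^{17} ≡ 14 (mod 19). Verify: 15 × 14 = 210 ≡ 1 (mod 19)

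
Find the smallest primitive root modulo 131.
g = 2. Powers: [2, 4, 8, 16, 32, 64, ...] generates all 130 non-zero residues.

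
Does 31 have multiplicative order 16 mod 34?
Powers of 31 mod 34: 31^1≡31, 31^2≡9, 31^3≡7, 31^4≡13, 31^5≡29, 31^6≡15, 31^7≡23, 31^8≡33, 31^9≡3, 31^10≡25, 31^11≡27, 31^12≡21, 31^13≡5, 31^14≡19, 31^15≡11, 31^16≡1. First k with 31^k≡1 is k=16. Yes, ord_34(31) = 16.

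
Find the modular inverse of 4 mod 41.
Since 41 is prime, by Fermat 4^(-1) ≡ 4^{39} ≡ 31 mod 41. Verify: 4 × 31 = 124 ≡ 1 mod 41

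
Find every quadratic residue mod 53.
QRs mod 53: {1, 4, 6, 7, 9, 10, 11, 13, 15, 16, 17, 24, 25, 28, 29, 36, 37, 38, 40, 42, 43, 44, 46, 47, 49, 52}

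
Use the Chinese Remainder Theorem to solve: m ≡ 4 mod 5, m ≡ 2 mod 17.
M = 5 × 17 = 85. M₁ = 17, y₁ ≡ 3 mod 5. M₂ = 5, y₂ ≡ 7 mod 17. m = 4×17×3 + 2×5×7 ≡ 19 mod 85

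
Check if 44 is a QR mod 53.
By Euler's criterion: 44^{26} ≡ 1 mod 53. Since this equals 1, 44 is a QR.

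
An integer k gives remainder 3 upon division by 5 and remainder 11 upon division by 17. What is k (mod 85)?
M = 5 × 17 = 85. M₁ = 17, y₁ ≡ 3 (mod 5). M₂ = 5, y₂ ≡ 7 (mod 17). k = 3×17×3 + 11×5×7 ≡ 28 (mod 85)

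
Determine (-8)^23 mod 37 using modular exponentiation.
By repeated squaring (mod 37): (-8)^{1}≡29, (-8)^{2}≡27, (-8)^{4}≡26, (-8)^{8}≡10, (-8)^{16}≡26. Then (-8)^{23} = (-8)^{16+4+2+1} ≡ 26 × 26 × 27 × 29 ≡ 23 (mod 37)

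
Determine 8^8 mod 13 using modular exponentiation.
By repeated squaring mod 13: 8^{1}≡8, 8^{2}≡12, 8^{4}≡1, 8^{8}≡1. So 8^{8} ≡ 1 mod 13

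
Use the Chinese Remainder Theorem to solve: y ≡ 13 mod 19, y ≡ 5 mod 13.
M = 19 × 13 = 247. M₁ = 13, y₁ ≡ 3 mod 19. M₂ = 19, y₂ ≡ 11 mod 13. y = 13×13×3 + 5×19×11 ≡ 70 mod 247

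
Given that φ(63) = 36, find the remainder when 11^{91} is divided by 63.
By Euler: 11^{36} ≡ 1 mod 63 since gcd(11, 63) = 1. 91 = 2×36 + 19. So 11^{91} ≡ 11^{19} ≡ 11 mod 63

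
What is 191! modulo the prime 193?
(192)! = (191)! × (192) ≡ -1 (mod 193). So (191)! ≡ -1 × (192)^(-1) ≡ (-1)×(-1) = 1 (mod 193)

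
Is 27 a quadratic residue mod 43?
By Euler's criterion: 27^{21} ≡ 42 (mod 43). Since this equals -1 (≡ 42), 27 is not a QR.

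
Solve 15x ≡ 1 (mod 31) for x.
Since 31 is prime, by Fermat 15^(-1) ≡ 15^{29} ≡ 29 (mod 31). Verify: 15 × 29 = 435 ≡ 1 (mod 31)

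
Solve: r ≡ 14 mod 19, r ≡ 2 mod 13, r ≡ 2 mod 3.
M = 19 × 13 × 3 = 741. M₁ = 39, y₁ ≡ 1 mod 19. M₂ = 57, y₂ ≡ 8 mod 13. M₃ = 247, y₃ ≡ 1 mod 3. r = 14×39×1 + 2×57×8 + 2×247×1 ≡ 470 mod 741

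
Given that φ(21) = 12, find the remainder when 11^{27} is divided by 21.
By Euler: 11^{12} ≡ 1 (mod 21) since gcd(11, 21) = 1. 27 = 2×12 + 3. So 11^{27} ≡ 11^{3} ≡ 8 (mod 21)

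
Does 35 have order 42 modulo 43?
35^{7} ≡ 1 (mod 43) and 7 < 42, so ord_43(35) = 7 ≠ 42 and 35 is not a primitive root.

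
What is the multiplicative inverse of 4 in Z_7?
Since 7 is prime, by Fermat 4^(-1) ≡ 4^{5} ≡ 2 mod 7. Verify: 4 × 2 = 8 ≡ 1 mod 7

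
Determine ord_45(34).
Powers of 34 mod 45: 34^1≡34, 34^2≡31, 34^3≡19, 34^4≡16, 34^5≡4, 34^6≡1. Order = 6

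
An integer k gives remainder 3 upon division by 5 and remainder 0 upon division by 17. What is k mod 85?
M = 5 × 17 = 85. M₁ = 17, y₁ ≡ 3 mod 5. M₂ = 5, y₂ ≡ 7 mod 17. k = 3×17×3 + 0×5×7 ≡ 68 mod 85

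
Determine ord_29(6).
Powers of 6 mod 29: 6^1≡6, 6^2≡7, 6^3≡13, 6^4≡20, 6^5≡4, 6^6≡24, 6^7≡28, 6^8≡23, 6^9≡22, 6^10≡16, 6^11≡9, 6^12≡25, 6^13≡5, 6^14≡1. ord_29(6) = 14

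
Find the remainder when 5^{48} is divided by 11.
By Fermat: 5^{10} ≡ 1 mod 11. 48 = 4×10 + 8. So 5^{48} ≡ 5^{8} ≡ 4 mod 11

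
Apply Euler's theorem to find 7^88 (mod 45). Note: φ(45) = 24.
By Euler: 7^{24} ≡ 1 (mod 45) since gcd(7, 45) = 1. 88 = 3×24 + 16. So 7^{88} ≡ 7^{16} ≡ 16 (mod 45)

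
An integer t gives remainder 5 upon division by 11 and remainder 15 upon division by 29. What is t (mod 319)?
M = 11 × 29 = 319. M₁ = 29, y₁ ≡ 8 (mod 11). M₂ = 11, y₂ ≡ 8 (mod 29). t = 5×29×8 + 15×11×8 ≡ 247 (mod 319)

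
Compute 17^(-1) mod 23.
Since 23 is prime, by Fermat 17^(-1) ≡ 17^{21} ≡ 19 mod 23. Verify: 17 × 19 = 323 ≡ 1 mod 23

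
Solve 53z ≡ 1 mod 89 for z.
Since 89 is prime, by Fermat 53^(-1) ≡ 53^{87} ≡ 42 mod 89. Verify: 53 × 42 = 2226 ≡ 1 mod 89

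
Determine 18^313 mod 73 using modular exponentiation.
Using Fermat: 18^{72} ≡ 1 mod 73. 313 ≡ 25 mod 72. So 18^{313} ≡ 18^{25} ≡ 57 mod 73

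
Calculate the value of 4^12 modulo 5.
Using Fermat: 4^{4} ≡ 1 (mod 5). 12 ≡ 0 (mod 4). So 4^{12} ≡ 4^{0} ≡ 1 (mod 5)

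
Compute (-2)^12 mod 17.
By repeated squaring (mod 17): (-2)^{1}≡15, (-2)^{2}≡4, (-2)^{4}≡16, (-2)^{8}≡1. Then (-2)^{12} = (-2)^{8+4} ≡ 1 × 16 ≡ 16 (mod 17)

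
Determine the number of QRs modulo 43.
Exactly half the non-zero residues mod a prime are QRs: (43-1)/2 = 21.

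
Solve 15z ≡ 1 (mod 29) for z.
Since 29 is prime, by Fermat 15^(-1) ≡ 15^{27} ≡ 2 (mod 29). Verify: 15 × 2 = 30 ≡ 1 (mod 29)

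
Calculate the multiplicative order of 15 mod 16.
Powers of 15 mod 16: 15^1≡15, 15^2≡1. ord_16(15) = 2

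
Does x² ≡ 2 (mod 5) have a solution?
By Euler's criterion: 2^{2} ≡ 4 (mod 5). Since this equals -1 (≡ 4), 2 is not a QR.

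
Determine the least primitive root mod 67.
g = 2. Powers: [2, 4, 8, 16, 32, 64, 61, 55, 43, ...] generates all 66 non-zero residues.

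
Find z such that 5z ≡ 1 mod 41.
Since 41 is prime, by Fermat 5^(-1) ≡ 5^{39} ≡ 33 mod 41. Verify: 5 × 33 = 165 ≡ 1 mod 41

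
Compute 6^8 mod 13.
By repeated squaring (mod 13): 6^{1}≡6, 6^{2}≡10, 6^{4}≡9, 6^{8}≡3. So 6^{8} ≡ 3 (mod 13)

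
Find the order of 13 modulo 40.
Powers of 13 mod 40: 13^1≡13, 13^2≡9, 13^3≡37, 13^4≡1. ord_40(13) = 4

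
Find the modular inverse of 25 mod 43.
Since 43 is prime, by Fermat 25^(-1) ≡ 25^{41} ≡ 31 (mod 43). Verify: 25 × 31 = 775 ≡ 1 (mod 43)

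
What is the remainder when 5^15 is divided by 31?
By repeated squaring (mod 31): 5^{1}≡5, 5^{2}≡25, 5^{4}≡5, 5^{8}≡25. Then 5^{15} = 5^{8+4+2+1} ≡ 25 × 5 × 25 × 5 ≡ 1 (mod 31)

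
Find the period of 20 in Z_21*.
Powers of 20 mod 21: 20^1≡20, 20^2≡1. Order = 2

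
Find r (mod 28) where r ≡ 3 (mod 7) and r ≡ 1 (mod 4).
M = 7 × 4 = 28. M₁ = 4, y₁ ≡ 2 (mod 7). M₂ = 7, y₂ ≡ 3 (mod 4). r = 3×4×2 + 1×7×3 ≡ 17 (mod 28)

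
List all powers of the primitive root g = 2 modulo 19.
2^1, 2^2, ..., 2^{18} mod 19: [2, 4, 8, 16, 13, 7, 14, 9, 18, 17, 15, 11, 3, 6, 12, 5, 10, 1]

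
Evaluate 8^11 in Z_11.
Using Fermat: 8^{10} ≡ 1 mod 11. 11 ≡ 1 mod 10. So 8^{11} ≡ 8^{1} ≡ 8 mod 11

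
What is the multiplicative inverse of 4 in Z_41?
Since 41 is prime, by Fermat 4^(-1) ≡ 4^{39} ≡ 31 (mod 41). Verify: 4 × 31 = 124 ≡ 1 (mod 41)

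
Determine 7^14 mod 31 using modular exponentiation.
By repeated squaring (mod 31): 7^{1}≡7, 7^{2}≡18, 7^{4}≡14, 7^{8}≡10. Then 7^{14} = 7^{8+4+2} ≡ 10 × 14 × 18 ≡ 9 (mod 31)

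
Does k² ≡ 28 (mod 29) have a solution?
By Euler's criterion: 28^{14} ≡ 1 (mod 29). Since this equals 1, 28 is a QR.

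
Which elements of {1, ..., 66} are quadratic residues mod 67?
Quadratic residues modulo 67: {1, 4, 6, 9, 10, 14, 15, 16, 17, 19, 21, 22, 23, 24, 25, 26, 29, 33, 35, 36, 37, 39, 40, 47, 49, 54, 55, 56, 59, 60, 62, 64, 65}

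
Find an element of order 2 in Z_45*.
44 has order 2 mod 45 since 44^{2} ≡ 1 mod 45 and no smaller power works.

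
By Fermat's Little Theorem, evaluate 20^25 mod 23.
By Fermat: 20^{22} ≡ 1 (mod 23). So 20^{25} = 20^{22} · 20^{3} ≡ 20^{3} ≡ 19 (mod 23)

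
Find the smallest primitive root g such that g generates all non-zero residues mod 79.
g = 3. For each prime q|78: 3^{39}≡78, 3^{26}≡23, 3^{6}≡18, none ≡ 1, so ord_79(3) = 78 and 3 is a primitive root.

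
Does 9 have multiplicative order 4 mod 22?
Powers of 9 mod 22: 9^1≡9, 9^2≡15, 9^3≡3, 9^4≡5, 9^5≡1. 9^4≡5≢1, so ord ≠ 4. No, the actual order is 5.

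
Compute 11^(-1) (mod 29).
Since 29 is prime, by Fermat 11^(-1) ≡ 11^{27} ≡ 8 (mod 29). Verify: 11 × 8 = 88 ≡ 1 (mod 29)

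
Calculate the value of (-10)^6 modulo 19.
By repeated squaring (mod 19): (-10)^{1}≡9, (-10)^{2}≡5, (-10)^{4}≡6. Then (-10)^{6} = (-10)^{4+2} ≡ 6 × 5 ≡ 11 (mod 19)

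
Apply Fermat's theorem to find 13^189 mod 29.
By Fermat: 13^{28} ≡ 1 mod 29. 189 ≡ 21 mod 28. So 13^{189} ≡ 13^{21} ≡ 28 mod 29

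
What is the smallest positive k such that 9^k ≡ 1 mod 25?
Powers of 9 mod 25: 9^1≡9, 9^2≡6, 9^3≡4, 9^4≡11, 9^5≡24, 9^6≡16, 9^7≡19, 9^8≡21, 9^9≡14, 9^10≡1. So the order of 9 is 10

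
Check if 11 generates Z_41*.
ord_41(11) divides 40. For each prime q|40: 11^{20}≡40, 11^{8}≡16, none ≡ 1. So 11 has order 40 and is a primitive root mod 41.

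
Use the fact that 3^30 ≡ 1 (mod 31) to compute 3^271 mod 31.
By Fermat: 3^{30} ≡ 1 (mod 31). 271 ≡ 1 (mod 30). So 3^{271} ≡ 3^{1} ≡ 3 (mod 31)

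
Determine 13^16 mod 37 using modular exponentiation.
By repeated squaring (mod 37): 13^{1}≡13, 13^{2}≡21, 13^{4}≡34, 13^{8}≡9, 13^{16}≡7. So 13^{16} ≡ 7 (mod 37)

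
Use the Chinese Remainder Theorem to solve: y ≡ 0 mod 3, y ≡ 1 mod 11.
M = 3 × 11 = 33. M₁ = 11, y₁ ≡ 2 mod 3. M₂ = 3, y₂ ≡ 4 mod 11. y = 0×11×2 + 1×3×4 ≡ 12 mod 33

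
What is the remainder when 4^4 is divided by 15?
4^{4} = 256 ≡ 1 (mod 15)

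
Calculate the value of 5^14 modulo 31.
By repeated squaring (mod 31): 5^{1}≡5, 5^{2}≡25, 5^{4}≡5, 5^{8}≡25. Then 5^{14} = 5^{8+4+2} ≡ 25 × 5 × 25 ≡ 25 (mod 31)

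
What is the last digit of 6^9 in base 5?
Using Fermat: 6^{4} ≡ 1 mod 5. 9 ≡ 1 mod 4. So 6^{9} ≡ 6^{1} ≡ 1 mod 5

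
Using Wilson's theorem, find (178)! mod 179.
By Wilson's theorem, (178)! ≡ -1 ≡ 178 (mod 179)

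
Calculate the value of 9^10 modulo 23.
By repeated squaring (mod 23): 9^{1}≡9, 9^{2}≡12, 9^{4}≡6, 9^{8}≡13. Then 9^{10} = 9^{8+2} ≡ 13 × 12 ≡ 18 (mod 23)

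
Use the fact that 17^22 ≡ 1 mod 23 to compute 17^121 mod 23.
By Fermat: 17^{22} ≡ 1 mod 23. 121 = 5×22 + 11. So 17^{121} ≡ 17^{11} ≡ 22 mod 23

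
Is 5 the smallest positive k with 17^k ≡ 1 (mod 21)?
Powers of 17 mod 21: 17^1≡17, 17^2≡16, 17^3≡20, 17^4≡4, 17^5≡5, 17^6≡1. 17^5≡5≢1, so ord ≠ 5. No, the actual order is 6.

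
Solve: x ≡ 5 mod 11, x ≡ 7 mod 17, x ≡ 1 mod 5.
M = 11 × 17 × 5 = 935. M₁ = 85, y₁ ≡ 7 mod 11. M₂ = 55, y₂ ≡ 13 mod 17. M₃ = 187, y₃ ≡ 3 mod 5. x = 5×85×7 + 7×55×13 + 1×187×3 ≡ 126 mod 935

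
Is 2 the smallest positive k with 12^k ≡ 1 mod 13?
Powers of 12 mod 13: 12^1≡12, 12^2≡1. First k with 12^k≡1 is k=2. Yes, ord_13(12) = 2.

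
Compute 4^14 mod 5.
Using Fermat: 4^{4} ≡ 1 mod 5. 14 ≡ 2 mod 4. So 4^{14} ≡ 4^{2} ≡ 1 mod 5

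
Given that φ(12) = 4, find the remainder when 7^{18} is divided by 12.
By Euler: 7^{4} ≡ 1 (mod 12) since gcd(7, 12) = 1. 18 = 4×4 + 2. So 7^{18} ≡ 7^{2} ≡ 1 (mod 12)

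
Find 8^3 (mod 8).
8^{3} = 512 ≡ 0 (mod 8)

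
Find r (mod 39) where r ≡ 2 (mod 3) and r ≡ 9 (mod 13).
M = 3 × 13 = 39. M₁ = 13, y₁ ≡ 1 (mod 3). M₂ = 3, y₂ ≡ 9 (mod 13). r = 2×13×1 + 9×3×9 ≡ 35 (mod 39)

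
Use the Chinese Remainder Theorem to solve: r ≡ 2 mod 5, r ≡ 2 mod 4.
M = 5 × 4 = 20. M₁ = 4, y₁ ≡ 4 mod 5. M₂ = 5, y₂ ≡ 1 mod 4. r = 2×4×4 + 2×5×1 ≡ 2 mod 20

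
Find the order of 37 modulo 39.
Powers of 37 mod 39: 37^1≡37, 37^2≡4, 37^3≡31, 37^4≡16, 37^5≡7, 37^6≡25, 37^7≡28, 37^8≡22, 37^9≡34, 37^10≡10, 37^11≡19, 37^12≡1. So the order of 37 is 12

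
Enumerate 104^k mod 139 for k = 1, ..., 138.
104^1, 104^2, ..., 104^{138} mod 139: [104, 113, 76, 120, 109, 77, 85, 83, 14, 66, 53, 91, 12, 136, 105, 78, 50, 57, 90, 47, 23, 29, 97, 80, 119, 5, 103, 9, 102, 44, 128, 107, 8, 137, 70, 52, 126, 38, 60, 124, 108, 112, 111, 7, 33, 96, 115, 6, 68, 122, 39, 25, 98, 45, 93, 81, 84, 118, 40, 129, 72, 121, 74, 51, 22, 64, 123, 4, 138, 35, 26, 63, 19, 30, 62, 54, 56, 125, 73, 86, 48, 127, 3, 34, 61, 89, 82, 49, 92, 116, 110, 42, 59, 20, 134, 36, 130, 37, 95, 11, 32, 131, 2, 69, 87, 13, 101, 79, 15, 31, 27, 28, 132, 106, 43, 24, 133, 71, 17, 100, 114, 41, 94, 46, 58, 55, 21, 99, 10, 67, 18, 65, 88, 117, 75, 16, 135, 1]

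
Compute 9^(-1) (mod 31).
Since 31 is prime, by Fermat 9^(-1) ≡ 9^{29} ≡ 7 (mod 31). Verify: 9 × 7 = 63 ≡ 1 (mod 31)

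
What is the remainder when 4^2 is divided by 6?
4^{2} = 16 ≡ 4 (mod 6)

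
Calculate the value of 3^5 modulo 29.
By repeated squaring mod 29: 3^{1}≡3, 3^{2}≡9, 3^{4}≡23. Then 3^{5} = 3^{4+1} ≡ 23 × 3 ≡ 11 mod 29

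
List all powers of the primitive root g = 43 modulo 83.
43^1, 43^2, ..., 43^{82} mod 83: [43, 23, 76, 31, 5, 49, 32, 48, 72, 25, 79, 77, 74, 28, 42, 63, 53, 38, 57, 44, 66, 16, 24, 36, 54, 81, 80, 37, 14, 21, 73, 68, 19, 70, 22, 33, 8, 12, 18, 27, 82, 40, 60, 7, 52, 78, 34, 51, 35, 11, 58, 4, 6, 9, 55, 41, 20, 30, 45, 26, 39, 17, 67, 59, 47, 29, 2, 3, 46, 69, 62, 10, 15, 64, 13, 61, 50, 75, 71, 65, 56, 1]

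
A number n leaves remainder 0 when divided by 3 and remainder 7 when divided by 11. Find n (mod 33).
M = 3 × 11 = 33. M₁ = 11, y₁ ≡ 2 (mod 3). M₂ = 3, y₂ ≡ 4 (mod 11). n = 0×11×2 + 7×3×4 ≡ 18 (mod 33)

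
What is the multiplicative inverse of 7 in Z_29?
Since 29 is prime, by Fermat 7^(-1) ≡ 7^{27} ≡ 25 (mod 29). Verify: 7 × 25 = 175 ≡ 1 (mod 29)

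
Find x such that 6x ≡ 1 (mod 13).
Since 13 is prime, by Fermat 6^(-1) ≡ 6^{11} ≡ 11 (mod 13). Verify: 6 × 11 = 66 ≡ 1 (mod 13)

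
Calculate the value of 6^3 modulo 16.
6^{3} = 216 ≡ 8 (mod 16)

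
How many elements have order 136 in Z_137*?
There are φ(137-1) = φ(136) = 64 primitive roots modulo 137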